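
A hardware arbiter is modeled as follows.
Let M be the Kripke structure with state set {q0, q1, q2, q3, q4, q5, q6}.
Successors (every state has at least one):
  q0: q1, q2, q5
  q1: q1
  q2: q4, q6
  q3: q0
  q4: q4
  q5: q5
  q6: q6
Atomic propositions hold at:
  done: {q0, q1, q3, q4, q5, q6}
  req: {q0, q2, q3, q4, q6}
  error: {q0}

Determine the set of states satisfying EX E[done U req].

E[done U req]: least fixpoint, start Z0 = Sat(req) = {q0, q2, q3, q4, q6}, add states in Sat(done) with some successor in Z. Already a fixed point.
Sat(E[done U req]) = {q0, q2, q3, q4, q6}
Sat(EX E[done U req]) = {s : some successor in {q0, q2, q3, q4, q6}} = {q0, q2, q3, q4, q6}

{q0, q2, q3, q4, q6}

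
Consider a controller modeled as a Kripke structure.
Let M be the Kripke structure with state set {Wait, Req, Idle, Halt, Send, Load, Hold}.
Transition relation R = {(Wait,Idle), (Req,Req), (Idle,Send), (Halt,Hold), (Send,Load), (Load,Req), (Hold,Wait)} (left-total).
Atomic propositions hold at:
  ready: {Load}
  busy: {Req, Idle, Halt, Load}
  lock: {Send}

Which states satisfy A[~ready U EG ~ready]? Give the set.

Sat(~ready) = {Wait, Req, Idle, Halt, Send, Hold}
EG ~ready: greatest fixpoint, start Z0 = {Wait, Req, Idle, Halt, Send, Hold}, keep only states in Sat with some successor in Z. Z1 = {Wait, Req, Idle, Halt, Hold}; Z2 = {Wait, Req, Halt, Hold}; Z3 = {Req, Halt, Hold}; Z4 = {Req, Halt}; Z5 = {Req}; fixed.
Sat(EG ~ready) = {Req}
A[~ready U EG ~ready]: least fixpoint, start Z0 = Sat(EG ~ready) = {Req}, add states in Sat(~ready) with every successor in Z. Already a fixed point.
Sat(A[~ready U EG ~ready]) = {Req}

{Req}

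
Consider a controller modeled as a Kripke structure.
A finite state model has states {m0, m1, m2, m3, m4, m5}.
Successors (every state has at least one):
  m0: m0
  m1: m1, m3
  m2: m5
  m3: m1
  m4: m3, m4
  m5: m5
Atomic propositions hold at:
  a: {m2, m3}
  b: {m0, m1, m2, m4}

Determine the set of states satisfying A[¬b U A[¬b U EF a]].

{m1, m2, m3, m4}

Sat(¬b) = {m3, m5}
EF a: least fixpoint, start Z0 = {m2, m3}, add states with some successor in Z. Z1 = {m1, m2, m3, m4}; fixed.
Sat(EF a) = {m1, m2, m3, m4}
A[¬b U EF a]: least fixpoint, start Z0 = Sat(EF a) = {m1, m2, m3, m4}, add states in Sat(¬b) with every successor in Z. Already a fixed point.
Sat(A[¬b U EF a]) = {m1, m2, m3, m4}
A[¬b U A[¬b U EF a]]: least fixpoint, start Z0 = Sat(A[¬b U EF a]) = {m1, m2, m3, m4}, add states in Sat(¬b) with every successor in Z. Already a fixed point.
Sat(A[¬b U A[¬b U EF a]]) = {m1, m2, m3, m4}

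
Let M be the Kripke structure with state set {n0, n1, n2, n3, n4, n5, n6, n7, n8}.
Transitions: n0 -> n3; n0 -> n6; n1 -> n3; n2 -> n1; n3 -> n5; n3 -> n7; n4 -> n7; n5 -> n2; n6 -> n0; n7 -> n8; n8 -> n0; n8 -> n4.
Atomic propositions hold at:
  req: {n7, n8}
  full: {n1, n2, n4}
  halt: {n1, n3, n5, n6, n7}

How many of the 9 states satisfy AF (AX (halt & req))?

Sat(halt & req) = {n7}
Sat(AX (halt & req)) = {s : every successor in {n7}} = {n4}
AF (AX (halt & req)): least fixpoint, start Z0 = {n4}, add states with every successor in Z. Already a fixed point.
Sat(AF (AX (halt & req))) = {n4}
|Sat(AF (AX (halt & req)))| = |{n4}| = 1.

1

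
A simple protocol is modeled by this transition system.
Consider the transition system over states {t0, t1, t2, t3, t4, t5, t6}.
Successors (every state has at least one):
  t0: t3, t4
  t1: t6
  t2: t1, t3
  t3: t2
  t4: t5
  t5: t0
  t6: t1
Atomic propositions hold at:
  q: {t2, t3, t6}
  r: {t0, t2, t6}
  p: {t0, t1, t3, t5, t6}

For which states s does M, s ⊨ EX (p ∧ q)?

Sat(p ∧ q) = {t3, t6}
Sat(EX (p ∧ q)) = {s : some successor in {t3, t6}} = {t0, t1, t2}

{t0, t1, t2}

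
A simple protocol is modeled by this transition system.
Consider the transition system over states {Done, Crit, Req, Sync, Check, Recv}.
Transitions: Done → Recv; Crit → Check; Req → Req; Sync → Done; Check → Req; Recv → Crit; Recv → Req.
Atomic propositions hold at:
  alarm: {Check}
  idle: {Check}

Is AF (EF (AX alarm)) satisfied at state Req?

Sat(AX alarm) = {s : every successor in {Check}} = {Crit}
EF (AX alarm): least fixpoint, start Z0 = {Crit}, add states with some successor in Z. Z1 = {Crit, Recv}; Z2 = {Done, Crit, Recv}; Z3 = {Done, Crit, Sync, Recv}; fixed.
Sat(EF (AX alarm)) = {Done, Crit, Sync, Recv}
AF (EF (AX alarm)): least fixpoint, start Z0 = {Done, Crit, Sync, Recv}, add states with every successor in Z. Already a fixed point.
Sat(AF (EF (AX alarm))) = {Done, Crit, Sync, Recv}
Req ∉ Sat(AF (EF (AX alarm))) = {Done, Crit, Sync, Recv}, so the formula does not hold at Req.

No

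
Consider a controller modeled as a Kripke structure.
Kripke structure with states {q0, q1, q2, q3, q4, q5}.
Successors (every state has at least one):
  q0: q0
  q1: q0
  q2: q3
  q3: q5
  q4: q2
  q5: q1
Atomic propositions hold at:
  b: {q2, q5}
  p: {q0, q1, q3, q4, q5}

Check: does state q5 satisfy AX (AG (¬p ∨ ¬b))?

Sat(¬p) = {q2}
Sat(¬b) = {q0, q1, q3, q4}
Sat(¬p ∨ ¬b) = {q0, q1, q2, q3, q4}
AG (¬p ∨ ¬b): greatest fixpoint, start Z0 = {q0, q1, q2, q3, q4}, keep only states in Sat with every successor in Z. Z1 = {q0, q1, q2, q4}; Z2 = {q0, q1, q4}; Z3 = {q0, q1}; fixed.
Sat(AG (¬p ∨ ¬b)) = {q0, q1}
Sat(AX (AG (¬p ∨ ¬b))) = {s : every successor in {q0, q1}} = {q0, q1, q5}
q5 ∈ Sat(AX (AG (¬p ∨ ¬b))) = {q0, q1, q5}, so the formula holds at q5.

Yes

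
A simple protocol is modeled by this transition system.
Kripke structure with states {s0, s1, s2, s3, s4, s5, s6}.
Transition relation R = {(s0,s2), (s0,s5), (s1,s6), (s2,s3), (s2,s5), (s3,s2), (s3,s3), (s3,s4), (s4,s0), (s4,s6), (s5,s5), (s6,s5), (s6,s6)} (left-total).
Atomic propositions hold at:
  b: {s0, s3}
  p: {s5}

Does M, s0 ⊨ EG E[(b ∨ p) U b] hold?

Sat(b ∨ p) = {s0, s3, s5}
E[(b ∨ p) U b]: least fixpoint, start Z0 = Sat(b) = {s0, s3}, add states in Sat(b ∨ p) with some successor in Z. Already a fixed point.
Sat(E[(b ∨ p) U b]) = {s0, s3}
EG E[(b ∨ p) U b]: greatest fixpoint, start Z0 = {s0, s3}, keep only states in Sat with some successor in Z. Z1 = {s3}; fixed.
Sat(EG E[(b ∨ p) U b]) = {s3}
s0 ∉ Sat(EG E[(b ∨ p) U b]) = {s3}, so the formula does not hold at s0.

No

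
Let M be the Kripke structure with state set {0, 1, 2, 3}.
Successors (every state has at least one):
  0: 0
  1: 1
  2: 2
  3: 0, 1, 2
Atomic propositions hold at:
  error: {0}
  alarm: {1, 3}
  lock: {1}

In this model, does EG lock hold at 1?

Yes

EG lock: greatest fixpoint, start Z0 = {1}, keep only states in Sat with some successor in Z. Already a fixed point.
Sat(EG lock) = {1}
1 ∈ Sat(EG lock) = {1}, so the formula holds at 1.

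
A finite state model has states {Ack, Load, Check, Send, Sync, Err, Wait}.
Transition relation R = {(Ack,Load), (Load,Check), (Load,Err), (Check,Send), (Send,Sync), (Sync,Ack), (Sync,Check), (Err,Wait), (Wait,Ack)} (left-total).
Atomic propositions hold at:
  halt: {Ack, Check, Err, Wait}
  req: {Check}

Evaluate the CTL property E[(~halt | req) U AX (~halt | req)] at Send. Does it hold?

Yes

Sat(~halt) = {Load, Send, Sync}
Sat(~halt | req) = {Load, Check, Send, Sync}
Sat(AX (~halt | req)) = {s : every successor in {Load, Check, Send, Sync}} = {Ack, Check, Send}
E[(~halt | req) U AX (~halt | req)]: least fixpoint, start Z0 = Sat(AX (~halt | req)) = {Ack, Check, Send}, add states in Sat(~halt | req) with some successor in Z. Z1 = {Ack, Load, Check, Send, Sync}; fixed.
Sat(E[(~halt | req) U AX (~halt | req)]) = {Ack, Load, Check, Send, Sync}
Send ∈ Sat(E[(~halt | req) U AX (~halt | req)]) = {Ack, Load, Check, Send, Sync}, so the formula holds at Send.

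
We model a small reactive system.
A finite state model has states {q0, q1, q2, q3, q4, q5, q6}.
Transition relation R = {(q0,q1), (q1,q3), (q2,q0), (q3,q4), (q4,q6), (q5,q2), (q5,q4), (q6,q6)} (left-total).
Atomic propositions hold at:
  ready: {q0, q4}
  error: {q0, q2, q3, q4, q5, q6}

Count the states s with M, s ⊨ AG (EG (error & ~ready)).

Sat(~ready) = {q1, q2, q3, q5, q6}
Sat(error & ~ready) = {q2, q3, q5, q6}
EG (error & ~ready): greatest fixpoint, start Z0 = {q2, q3, q5, q6}, keep only states in Sat with some successor in Z. Z1 = {q5, q6}; Z2 = {q6}; fixed.
Sat(EG (error & ~ready)) = {q6}
AG (EG (error & ~ready)): greatest fixpoint, start Z0 = {q6}, keep only states in Sat with every successor in Z. Already a fixed point.
Sat(AG (EG (error & ~ready))) = {q6}
|Sat(AG (EG (error & ~ready)))| = |{q6}| = 1.

1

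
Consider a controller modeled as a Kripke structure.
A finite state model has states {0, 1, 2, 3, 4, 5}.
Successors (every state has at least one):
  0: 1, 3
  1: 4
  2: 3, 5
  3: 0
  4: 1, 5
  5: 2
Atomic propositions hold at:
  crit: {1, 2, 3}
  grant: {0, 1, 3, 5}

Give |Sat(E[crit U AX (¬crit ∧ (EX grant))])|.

3

Sat(¬crit) = {0, 4, 5}
Sat(EX grant) = {s : some successor in {0, 1, 3, 5}} = {0, 2, 3, 4}
Sat(¬crit ∧ (EX grant)) = {0, 4}
Sat(AX (¬crit ∧ (EX grant))) = {s : every successor in {0, 4}} = {1, 3}
E[crit U AX (¬crit ∧ (EX grant))]: least fixpoint, start Z0 = Sat(AX (¬crit ∧ (EX grant))) = {1, 3}, add states in Sat(crit) with some successor in Z. Z1 = {1, 2, 3}; fixed.
Sat(E[crit U AX (¬crit ∧ (EX grant))]) = {1, 2, 3}
|Sat(E[crit U AX (¬crit ∧ (EX grant))])| = |{1, 2, 3}| = 3.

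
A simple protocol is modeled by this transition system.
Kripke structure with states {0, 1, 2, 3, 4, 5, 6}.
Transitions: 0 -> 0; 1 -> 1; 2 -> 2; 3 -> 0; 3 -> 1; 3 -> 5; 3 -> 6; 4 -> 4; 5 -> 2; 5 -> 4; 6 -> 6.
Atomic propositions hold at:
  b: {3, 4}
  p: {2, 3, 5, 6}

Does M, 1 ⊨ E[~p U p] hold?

No

Sat(~p) = {0, 1, 4}
E[~p U p]: least fixpoint, start Z0 = Sat(p) = {2, 3, 5, 6}, add states in Sat(~p) with some successor in Z. Already a fixed point.
Sat(E[~p U p]) = {2, 3, 5, 6}
1 ∉ Sat(E[~p U p]) = {2, 3, 5, 6}, so the formula does not hold at 1.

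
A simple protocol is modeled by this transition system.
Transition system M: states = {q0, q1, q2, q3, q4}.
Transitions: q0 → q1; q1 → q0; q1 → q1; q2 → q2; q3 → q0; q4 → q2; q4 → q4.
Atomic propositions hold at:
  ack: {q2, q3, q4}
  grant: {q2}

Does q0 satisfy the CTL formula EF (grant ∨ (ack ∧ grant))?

Sat(ack ∧ grant) = {q2}
Sat(grant ∨ (ack ∧ grant)) = {q2}
EF (grant ∨ (ack ∧ grant)): least fixpoint, start Z0 = {q2}, add states with some successor in Z. Z1 = {q2, q4}; fixed.
Sat(EF (grant ∨ (ack ∧ grant))) = {q2, q4}
q0 ∉ Sat(EF (grant ∨ (ack ∧ grant))) = {q2, q4}, so the formula does not hold at q0.

No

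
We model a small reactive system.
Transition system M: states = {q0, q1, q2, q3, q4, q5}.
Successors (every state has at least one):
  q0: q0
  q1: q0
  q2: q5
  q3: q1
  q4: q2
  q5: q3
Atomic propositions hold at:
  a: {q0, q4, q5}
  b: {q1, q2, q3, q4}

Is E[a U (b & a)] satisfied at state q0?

No

Sat(b & a) = {q4}
E[a U (b & a)]: least fixpoint, start Z0 = Sat((b & a)) = {q4}, add states in Sat(a) with some successor in Z. Already a fixed point.
Sat(E[a U (b & a)]) = {q4}
q0 ∉ Sat(E[a U (b & a)]) = {q4}, so the formula does not hold at q0.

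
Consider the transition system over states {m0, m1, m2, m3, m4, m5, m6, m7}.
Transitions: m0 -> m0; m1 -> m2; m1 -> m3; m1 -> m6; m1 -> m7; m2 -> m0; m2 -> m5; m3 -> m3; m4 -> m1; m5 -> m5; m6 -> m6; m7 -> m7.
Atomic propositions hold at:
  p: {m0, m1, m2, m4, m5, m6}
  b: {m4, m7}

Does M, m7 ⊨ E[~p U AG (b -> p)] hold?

Sat(~p) = {m3, m7}
Sat(b -> p) = {m0, m1, m2, m3, m4, m5, m6}
AG (b -> p): greatest fixpoint, start Z0 = {m0, m1, m2, m3, m4, m5, m6}, keep only states in Sat with every successor in Z. Z1 = {m0, m2, m3, m4, m5, m6}; Z2 = {m0, m2, m3, m5, m6}; fixed.
Sat(AG (b -> p)) = {m0, m2, m3, m5, m6}
E[~p U AG (b -> p)]: least fixpoint, start Z0 = Sat(AG (b -> p)) = {m0, m2, m3, m5, m6}, add states in Sat(~p) with some successor in Z. Already a fixed point.
Sat(E[~p U AG (b -> p)]) = {m0, m2, m3, m5, m6}
m7 ∉ Sat(E[~p U AG (b -> p)]) = {m0, m2, m3, m5, m6}, so the formula does not hold at m7.

No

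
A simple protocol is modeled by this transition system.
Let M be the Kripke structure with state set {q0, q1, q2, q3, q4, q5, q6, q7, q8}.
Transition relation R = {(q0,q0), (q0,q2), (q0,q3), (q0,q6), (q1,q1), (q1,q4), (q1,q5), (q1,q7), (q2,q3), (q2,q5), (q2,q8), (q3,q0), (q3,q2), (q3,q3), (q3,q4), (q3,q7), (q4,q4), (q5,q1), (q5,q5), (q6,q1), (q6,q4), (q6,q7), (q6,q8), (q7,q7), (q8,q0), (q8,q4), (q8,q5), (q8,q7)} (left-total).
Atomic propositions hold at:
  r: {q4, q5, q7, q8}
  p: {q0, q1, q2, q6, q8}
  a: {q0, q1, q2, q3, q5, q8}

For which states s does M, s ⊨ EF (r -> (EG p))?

{q0, q1, q2, q3, q5, q6, q8}

EG p: greatest fixpoint, start Z0 = {q0, q1, q2, q6, q8}, keep only states in Sat with some successor in Z. Already a fixed point.
Sat(EG p) = {q0, q1, q2, q6, q8}
Sat(r -> (EG p)) = {q0, q1, q2, q3, q6, q8}
EF (r -> (EG p)): least fixpoint, start Z0 = {q0, q1, q2, q3, q6, q8}, add states with some successor in Z. Z1 = {q0, q1, q2, q3, q5, q6, q8}; fixed.
Sat(EF (r -> (EG p))) = {q0, q1, q2, q3, q5, q6, q8}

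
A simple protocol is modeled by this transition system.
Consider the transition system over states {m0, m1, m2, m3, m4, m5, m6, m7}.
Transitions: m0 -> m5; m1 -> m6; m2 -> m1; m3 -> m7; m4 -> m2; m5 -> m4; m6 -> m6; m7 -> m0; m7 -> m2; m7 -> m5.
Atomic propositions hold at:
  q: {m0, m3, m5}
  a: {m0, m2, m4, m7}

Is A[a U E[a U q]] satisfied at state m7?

Yes

E[a U q]: least fixpoint, start Z0 = Sat(q) = {m0, m3, m5}, add states in Sat(a) with some successor in Z. Z1 = {m0, m3, m5, m7}; fixed.
Sat(E[a U q]) = {m0, m3, m5, m7}
A[a U E[a U q]]: least fixpoint, start Z0 = Sat(E[a U q]) = {m0, m3, m5, m7}, add states in Sat(a) with every successor in Z. Already a fixed point.
Sat(A[a U E[a U q]]) = {m0, m3, m5, m7}
m7 ∈ Sat(A[a U E[a U q]]) = {m0, m3, m5, m7}, so the formula holds at m7.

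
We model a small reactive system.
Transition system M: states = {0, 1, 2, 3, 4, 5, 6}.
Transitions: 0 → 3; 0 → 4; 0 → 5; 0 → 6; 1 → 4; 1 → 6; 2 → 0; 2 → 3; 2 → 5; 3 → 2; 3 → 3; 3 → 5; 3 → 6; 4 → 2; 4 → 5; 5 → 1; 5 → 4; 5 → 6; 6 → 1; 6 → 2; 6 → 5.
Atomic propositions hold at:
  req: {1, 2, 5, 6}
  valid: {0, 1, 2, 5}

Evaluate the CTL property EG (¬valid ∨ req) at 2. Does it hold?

Yes

Sat(¬valid) = {3, 4, 6}
Sat(¬valid ∨ req) = {1, 2, 3, 4, 5, 6}
EG (¬valid ∨ req): greatest fixpoint, start Z0 = {1, 2, 3, 4, 5, 6}, keep only states in Sat with some successor in Z. Already a fixed point.
Sat(EG (¬valid ∨ req)) = {1, 2, 3, 4, 5, 6}
2 ∈ Sat(EG (¬valid ∨ req)) = {1, 2, 3, 4, 5, 6}, so the formula holds at 2.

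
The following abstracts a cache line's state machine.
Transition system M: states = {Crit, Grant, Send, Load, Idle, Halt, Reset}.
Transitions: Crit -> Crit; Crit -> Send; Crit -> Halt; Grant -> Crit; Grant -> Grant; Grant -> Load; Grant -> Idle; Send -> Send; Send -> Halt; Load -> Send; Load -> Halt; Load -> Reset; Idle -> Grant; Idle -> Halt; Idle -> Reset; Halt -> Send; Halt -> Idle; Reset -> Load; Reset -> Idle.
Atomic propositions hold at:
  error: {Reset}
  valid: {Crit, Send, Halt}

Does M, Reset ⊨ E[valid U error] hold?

Yes

E[valid U error]: least fixpoint, start Z0 = Sat(error) = {Reset}, add states in Sat(valid) with some successor in Z. Already a fixed point.
Sat(E[valid U error]) = {Reset}
Reset ∈ Sat(E[valid U error]) = {Reset}, so the formula holds at Reset.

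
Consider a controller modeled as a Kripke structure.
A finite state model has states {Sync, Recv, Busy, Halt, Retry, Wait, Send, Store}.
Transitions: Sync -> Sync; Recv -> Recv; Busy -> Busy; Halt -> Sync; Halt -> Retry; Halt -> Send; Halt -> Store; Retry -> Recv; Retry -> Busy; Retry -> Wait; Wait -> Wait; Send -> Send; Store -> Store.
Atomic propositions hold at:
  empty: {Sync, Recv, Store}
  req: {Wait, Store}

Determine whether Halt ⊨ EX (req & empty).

Yes

Sat(req & empty) = {Store}
Sat(EX (req & empty)) = {s : some successor in {Store}} = {Halt, Store}
Halt ∈ Sat(EX (req & empty)) = {Halt, Store}, so the formula holds at Halt.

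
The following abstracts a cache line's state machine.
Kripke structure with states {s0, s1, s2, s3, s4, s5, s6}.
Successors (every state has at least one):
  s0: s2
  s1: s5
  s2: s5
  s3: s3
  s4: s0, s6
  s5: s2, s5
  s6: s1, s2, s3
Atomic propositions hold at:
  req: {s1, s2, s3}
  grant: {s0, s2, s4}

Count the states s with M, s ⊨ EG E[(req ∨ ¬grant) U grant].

6

Sat(¬grant) = {s1, s3, s5, s6}
Sat(req ∨ ¬grant) = {s1, s2, s3, s5, s6}
E[(req ∨ ¬grant) U grant]: least fixpoint, start Z0 = Sat(grant) = {s0, s2, s4}, add states in Sat(req ∨ ¬grant) with some successor in Z. Z1 = {s0, s2, s4, s5, s6}; Z2 = {s0, s1, s2, s4, s5, s6}; fixed.
Sat(E[(req ∨ ¬grant) U grant]) = {s0, s1, s2, s4, s5, s6}
EG E[(req ∨ ¬grant) U grant]: greatest fixpoint, start Z0 = {s0, s1, s2, s4, s5, s6}, keep only states in Sat with some successor in Z. Already a fixed point.
Sat(EG E[(req ∨ ¬grant) U grant]) = {s0, s1, s2, s4, s5, s6}
|Sat(EG E[(req ∨ ¬grant) U grant])| = |{s0, s1, s2, s4, s5, s6}| = 6.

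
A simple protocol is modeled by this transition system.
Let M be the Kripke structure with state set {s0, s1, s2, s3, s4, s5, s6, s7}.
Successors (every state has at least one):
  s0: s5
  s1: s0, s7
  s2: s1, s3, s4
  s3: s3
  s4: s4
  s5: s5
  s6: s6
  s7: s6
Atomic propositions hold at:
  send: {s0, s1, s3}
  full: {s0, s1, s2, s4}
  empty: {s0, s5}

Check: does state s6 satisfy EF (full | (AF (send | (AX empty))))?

Sat(AX empty) = {s : every successor in {s0, s5}} = {s0, s5}
Sat(send | (AX empty)) = {s0, s1, s3, s5}
AF (send | (AX empty)): least fixpoint, start Z0 = {s0, s1, s3, s5}, add states with every successor in Z. Already a fixed point.
Sat(AF (send | (AX empty))) = {s0, s1, s3, s5}
Sat(full | (AF (send | (AX empty)))) = {s0, s1, s2, s3, s4, s5}
EF (full | (AF (send | (AX empty)))): least fixpoint, start Z0 = {s0, s1, s2, s3, s4, s5}, add states with some successor in Z. Already a fixed point.
Sat(EF (full | (AF (send | (AX empty))))) = {s0, s1, s2, s3, s4, s5}
s6 ∉ Sat(EF (full | (AF (send | (AX empty))))) = {s0, s1, s2, s3, s4, s5}, so the formula does not hold at s6.

No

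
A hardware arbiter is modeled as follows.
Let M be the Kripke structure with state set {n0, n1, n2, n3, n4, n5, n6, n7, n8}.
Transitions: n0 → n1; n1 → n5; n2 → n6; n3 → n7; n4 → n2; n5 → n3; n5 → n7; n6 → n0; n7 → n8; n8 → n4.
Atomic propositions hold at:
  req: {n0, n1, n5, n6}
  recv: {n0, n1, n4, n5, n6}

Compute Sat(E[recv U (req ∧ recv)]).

Sat(req ∧ recv) = {n0, n1, n5, n6}
E[recv U (req ∧ recv)]: least fixpoint, start Z0 = Sat((req ∧ recv)) = {n0, n1, n5, n6}, add states in Sat(recv) with some successor in Z. Already a fixed point.
Sat(E[recv U (req ∧ recv)]) = {n0, n1, n5, n6}

{n0, n1, n5, n6}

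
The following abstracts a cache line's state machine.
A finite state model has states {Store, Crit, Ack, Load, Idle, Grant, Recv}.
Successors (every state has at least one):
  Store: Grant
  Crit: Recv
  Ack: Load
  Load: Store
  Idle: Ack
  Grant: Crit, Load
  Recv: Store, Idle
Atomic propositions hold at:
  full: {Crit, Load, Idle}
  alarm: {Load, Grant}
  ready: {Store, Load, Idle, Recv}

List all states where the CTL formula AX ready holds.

{Crit, Ack, Load, Recv}

Sat(AX ready) = {s : every successor in {Store, Load, Idle, Recv}} = {Crit, Ack, Load, Recv}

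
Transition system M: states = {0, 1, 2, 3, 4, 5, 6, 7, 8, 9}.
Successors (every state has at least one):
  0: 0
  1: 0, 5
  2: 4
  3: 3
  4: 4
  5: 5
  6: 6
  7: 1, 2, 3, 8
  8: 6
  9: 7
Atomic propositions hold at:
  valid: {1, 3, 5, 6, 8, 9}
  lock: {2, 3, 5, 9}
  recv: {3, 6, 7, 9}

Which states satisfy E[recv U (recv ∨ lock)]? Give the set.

{2, 3, 5, 6, 7, 9}

Sat(recv ∨ lock) = {2, 3, 5, 6, 7, 9}
E[recv U (recv ∨ lock)]: least fixpoint, start Z0 = Sat((recv ∨ lock)) = {2, 3, 5, 6, 7, 9}, add states in Sat(recv) with some successor in Z. Already a fixed point.
Sat(E[recv U (recv ∨ lock)]) = {2, 3, 5, 6, 7, 9}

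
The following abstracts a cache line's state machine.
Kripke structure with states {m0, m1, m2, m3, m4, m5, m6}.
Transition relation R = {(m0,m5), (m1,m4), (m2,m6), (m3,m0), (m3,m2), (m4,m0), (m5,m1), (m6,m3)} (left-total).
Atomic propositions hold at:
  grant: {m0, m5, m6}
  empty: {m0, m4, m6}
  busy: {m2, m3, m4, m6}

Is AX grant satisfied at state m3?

No

Sat(AX grant) = {s : every successor in {m0, m5, m6}} = {m0, m2, m4}
m3 ∉ Sat(AX grant) = {m0, m2, m4}, so the formula does not hold at m3.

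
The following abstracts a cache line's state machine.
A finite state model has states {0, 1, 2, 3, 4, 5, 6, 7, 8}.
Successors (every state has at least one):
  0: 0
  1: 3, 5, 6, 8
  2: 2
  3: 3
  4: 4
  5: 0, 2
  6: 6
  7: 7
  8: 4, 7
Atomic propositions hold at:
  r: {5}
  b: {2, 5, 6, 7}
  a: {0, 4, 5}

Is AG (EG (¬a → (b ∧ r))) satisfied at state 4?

Sat(¬a) = {1, 2, 3, 6, 7, 8}
Sat(b ∧ r) = {5}
Sat(¬a → (b ∧ r)) = {0, 4, 5}
EG (¬a → (b ∧ r)): greatest fixpoint, start Z0 = {0, 4, 5}, keep only states in Sat with some successor in Z. Already a fixed point.
Sat(EG (¬a → (b ∧ r))) = {0, 4, 5}
AG (EG (¬a → (b ∧ r))): greatest fixpoint, start Z0 = {0, 4, 5}, keep only states in Sat with every successor in Z. Z1 = {0, 4}; fixed.
Sat(AG (EG (¬a → (b ∧ r)))) = {0, 4}
4 ∈ Sat(AG (EG (¬a → (b ∧ r)))) = {0, 4}, so the formula holds at 4.

Yes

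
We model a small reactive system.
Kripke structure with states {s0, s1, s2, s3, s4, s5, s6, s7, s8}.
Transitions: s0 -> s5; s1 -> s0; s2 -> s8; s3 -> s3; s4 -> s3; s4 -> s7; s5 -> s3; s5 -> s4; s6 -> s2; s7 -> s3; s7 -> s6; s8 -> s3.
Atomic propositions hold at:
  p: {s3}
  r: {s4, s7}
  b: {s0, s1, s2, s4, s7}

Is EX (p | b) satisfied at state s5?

Yes

Sat(p | b) = {s0, s1, s2, s3, s4, s7}
Sat(EX (p | b)) = {s : some successor in {s0, s1, s2, s3, s4, s7}} = {s1, s3, s4, s5, s6, s7, s8}
s5 ∈ Sat(EX (p | b)) = {s1, s3, s4, s5, s6, s7, s8}, so the formula holds at s5.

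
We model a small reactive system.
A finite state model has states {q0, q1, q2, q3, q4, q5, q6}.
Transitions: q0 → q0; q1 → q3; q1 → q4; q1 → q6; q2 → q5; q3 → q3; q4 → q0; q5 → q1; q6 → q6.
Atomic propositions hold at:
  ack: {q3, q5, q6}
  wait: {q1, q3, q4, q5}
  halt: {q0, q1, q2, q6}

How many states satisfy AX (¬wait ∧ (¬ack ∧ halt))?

Sat(¬wait) = {q0, q2, q6}
Sat(¬ack) = {q0, q1, q2, q4}
Sat(¬ack ∧ halt) = {q0, q1, q2}
Sat(¬wait ∧ (¬ack ∧ halt)) = {q0, q2}
Sat(AX (¬wait ∧ (¬ack ∧ halt))) = {s : every successor in {q0, q2}} = {q0, q4}
|Sat(AX (¬wait ∧ (¬ack ∧ halt)))| = |{q0, q4}| = 2.

2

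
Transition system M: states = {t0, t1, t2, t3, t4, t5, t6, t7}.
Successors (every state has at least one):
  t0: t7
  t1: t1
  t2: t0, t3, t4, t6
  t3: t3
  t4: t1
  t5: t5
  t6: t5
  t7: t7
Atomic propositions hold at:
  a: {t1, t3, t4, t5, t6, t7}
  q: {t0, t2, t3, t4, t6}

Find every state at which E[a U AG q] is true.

AG q: greatest fixpoint, start Z0 = {t0, t2, t3, t4, t6}, keep only states in Sat with every successor in Z. Z1 = {t2, t3}; Z2 = {t3}; fixed.
Sat(AG q) = {t3}
E[a U AG q]: least fixpoint, start Z0 = Sat(AG q) = {t3}, add states in Sat(a) with some successor in Z. Already a fixed point.
Sat(E[a U AG q]) = {t3}

{t3}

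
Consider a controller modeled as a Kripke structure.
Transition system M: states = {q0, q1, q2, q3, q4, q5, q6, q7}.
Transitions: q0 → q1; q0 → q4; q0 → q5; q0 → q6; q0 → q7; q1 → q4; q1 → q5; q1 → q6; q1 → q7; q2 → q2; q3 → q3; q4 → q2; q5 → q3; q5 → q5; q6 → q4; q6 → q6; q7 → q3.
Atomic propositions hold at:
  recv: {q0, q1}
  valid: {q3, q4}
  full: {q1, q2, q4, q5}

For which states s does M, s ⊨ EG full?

{q1, q2, q4, q5}

EG full: greatest fixpoint, start Z0 = {q1, q2, q4, q5}, keep only states in Sat with some successor in Z. Already a fixed point.
Sat(EG full) = {q1, q2, q4, q5}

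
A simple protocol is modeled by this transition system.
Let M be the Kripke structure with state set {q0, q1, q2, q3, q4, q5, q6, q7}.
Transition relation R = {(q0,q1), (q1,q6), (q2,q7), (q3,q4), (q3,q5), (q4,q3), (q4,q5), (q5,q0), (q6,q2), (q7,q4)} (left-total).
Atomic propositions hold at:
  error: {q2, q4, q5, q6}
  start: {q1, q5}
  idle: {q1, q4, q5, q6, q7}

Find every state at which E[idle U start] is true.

E[idle U start]: least fixpoint, start Z0 = Sat(start) = {q1, q5}, add states in Sat(idle) with some successor in Z. Z1 = {q1, q4, q5}; Z2 = {q1, q4, q5, q7}; fixed.
Sat(E[idle U start]) = {q1, q4, q5, q7}

{q1, q4, q5, q7}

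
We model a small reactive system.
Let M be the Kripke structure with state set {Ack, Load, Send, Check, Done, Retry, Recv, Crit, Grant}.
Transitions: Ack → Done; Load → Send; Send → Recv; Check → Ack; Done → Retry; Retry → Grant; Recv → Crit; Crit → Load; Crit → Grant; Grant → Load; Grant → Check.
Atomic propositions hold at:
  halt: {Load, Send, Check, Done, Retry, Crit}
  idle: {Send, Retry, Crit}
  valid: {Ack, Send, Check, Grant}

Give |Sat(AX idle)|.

Sat(AX idle) = {s : every successor in {Send, Retry, Crit}} = {Load, Done, Recv}
|Sat(AX idle)| = |{Load, Done, Recv}| = 3.

3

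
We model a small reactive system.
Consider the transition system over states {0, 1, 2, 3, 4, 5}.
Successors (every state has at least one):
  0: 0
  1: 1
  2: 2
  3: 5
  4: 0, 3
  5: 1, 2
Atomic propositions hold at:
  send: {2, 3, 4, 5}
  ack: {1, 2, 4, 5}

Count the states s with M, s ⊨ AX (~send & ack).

1

Sat(~send) = {0, 1}
Sat(~send & ack) = {1}
Sat(AX (~send & ack)) = {s : every successor in {1}} = {1}
|Sat(AX (~send & ack))| = |{1}| = 1.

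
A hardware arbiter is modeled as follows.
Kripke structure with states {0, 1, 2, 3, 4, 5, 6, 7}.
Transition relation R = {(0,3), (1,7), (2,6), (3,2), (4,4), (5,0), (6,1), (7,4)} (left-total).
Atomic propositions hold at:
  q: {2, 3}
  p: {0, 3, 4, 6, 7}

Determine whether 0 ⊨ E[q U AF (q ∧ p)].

Sat(q ∧ p) = {3}
AF (q ∧ p): least fixpoint, start Z0 = {3}, add states with every successor in Z. Z1 = {0, 3}; Z2 = {0, 3, 5}; fixed.
Sat(AF (q ∧ p)) = {0, 3, 5}
E[q U AF (q ∧ p)]: least fixpoint, start Z0 = Sat(AF (q ∧ p)) = {0, 3, 5}, add states in Sat(q) with some successor in Z. Already a fixed point.
Sat(E[q U AF (q ∧ p)]) = {0, 3, 5}
0 ∈ Sat(E[q U AF (q ∧ p)]) = {0, 3, 5}, so the formula holds at 0.

Yes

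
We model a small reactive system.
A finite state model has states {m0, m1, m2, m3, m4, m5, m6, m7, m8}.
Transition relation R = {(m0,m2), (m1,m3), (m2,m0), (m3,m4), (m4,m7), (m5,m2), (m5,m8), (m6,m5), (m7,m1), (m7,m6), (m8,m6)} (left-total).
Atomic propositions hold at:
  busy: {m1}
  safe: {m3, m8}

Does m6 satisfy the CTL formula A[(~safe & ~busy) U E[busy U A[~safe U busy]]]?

Sat(~safe) = {m0, m1, m2, m4, m5, m6, m7}
Sat(~busy) = {m0, m2, m3, m4, m5, m6, m7, m8}
Sat(~safe & ~busy) = {m0, m2, m4, m5, m6, m7}
A[~safe U busy]: least fixpoint, start Z0 = Sat(busy) = {m1}, add states in Sat(~safe) with every successor in Z. Already a fixed point.
Sat(A[~safe U busy]) = {m1}
E[busy U A[~safe U busy]]: least fixpoint, start Z0 = Sat(A[~safe U busy]) = {m1}, add states in Sat(busy) with some successor in Z. Already a fixed point.
Sat(E[busy U A[~safe U busy]]) = {m1}
A[(~safe & ~busy) U E[busy U A[~safe U busy]]]: least fixpoint, start Z0 = Sat(E[busy U A[~safe U busy]]) = {m1}, add states in Sat(~safe & ~busy) with every successor in Z. Already a fixed point.
Sat(A[(~safe & ~busy) U E[busy U A[~safe U busy]]]) = {m1}
m6 ∉ Sat(A[(~safe & ~busy) U E[busy U A[~safe U busy]]]) = {m1}, so the formula does not hold at m6.

No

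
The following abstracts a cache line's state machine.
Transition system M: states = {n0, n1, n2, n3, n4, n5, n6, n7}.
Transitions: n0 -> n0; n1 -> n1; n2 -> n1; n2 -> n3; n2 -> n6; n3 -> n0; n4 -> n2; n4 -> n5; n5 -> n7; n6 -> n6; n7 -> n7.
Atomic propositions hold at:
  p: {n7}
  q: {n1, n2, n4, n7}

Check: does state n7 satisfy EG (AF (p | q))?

Yes

Sat(p | q) = {n1, n2, n4, n7}
AF (p | q): least fixpoint, start Z0 = {n1, n2, n4, n7}, add states with every successor in Z. Z1 = {n1, n2, n4, n5, n7}; fixed.
Sat(AF (p | q)) = {n1, n2, n4, n5, n7}
EG (AF (p | q)): greatest fixpoint, start Z0 = {n1, n2, n4, n5, n7}, keep only states in Sat with some successor in Z. Already a fixed point.
Sat(EG (AF (p | q))) = {n1, n2, n4, n5, n7}
n7 ∈ Sat(EG (AF (p | q))) = {n1, n2, n4, n5, n7}, so the formula holds at n7.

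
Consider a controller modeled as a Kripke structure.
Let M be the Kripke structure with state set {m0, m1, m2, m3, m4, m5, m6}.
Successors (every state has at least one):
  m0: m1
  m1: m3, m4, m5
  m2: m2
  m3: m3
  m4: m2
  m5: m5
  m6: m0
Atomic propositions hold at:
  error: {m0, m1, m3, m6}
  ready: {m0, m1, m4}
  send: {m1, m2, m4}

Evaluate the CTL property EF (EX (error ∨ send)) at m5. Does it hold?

No

Sat(error ∨ send) = {m0, m1, m2, m3, m4, m6}
Sat(EX (error ∨ send)) = {s : some successor in {m0, m1, m2, m3, m4, m6}} = {m0, m1, m2, m3, m4, m6}
EF (EX (error ∨ send)): least fixpoint, start Z0 = {m0, m1, m2, m3, m4, m6}, add states with some successor in Z. Already a fixed point.
Sat(EF (EX (error ∨ send))) = {m0, m1, m2, m3, m4, m6}
m5 ∉ Sat(EF (EX (error ∨ send))) = {m0, m1, m2, m3, m4, m6}, so the formula does not hold at m5.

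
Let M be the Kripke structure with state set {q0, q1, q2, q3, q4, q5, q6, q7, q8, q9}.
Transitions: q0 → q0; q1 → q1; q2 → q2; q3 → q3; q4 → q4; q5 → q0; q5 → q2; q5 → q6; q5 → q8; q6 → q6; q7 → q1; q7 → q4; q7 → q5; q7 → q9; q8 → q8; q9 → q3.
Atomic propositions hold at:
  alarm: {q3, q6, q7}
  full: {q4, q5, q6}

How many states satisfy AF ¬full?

Sat(¬full) = {q0, q1, q2, q3, q7, q8, q9}
AF ¬full: least fixpoint, start Z0 = {q0, q1, q2, q3, q7, q8, q9}, add states with every successor in Z. Already a fixed point.
Sat(AF ¬full) = {q0, q1, q2, q3, q7, q8, q9}
|Sat(AF ¬full)| = |{q0, q1, q2, q3, q7, q8, q9}| = 7.

7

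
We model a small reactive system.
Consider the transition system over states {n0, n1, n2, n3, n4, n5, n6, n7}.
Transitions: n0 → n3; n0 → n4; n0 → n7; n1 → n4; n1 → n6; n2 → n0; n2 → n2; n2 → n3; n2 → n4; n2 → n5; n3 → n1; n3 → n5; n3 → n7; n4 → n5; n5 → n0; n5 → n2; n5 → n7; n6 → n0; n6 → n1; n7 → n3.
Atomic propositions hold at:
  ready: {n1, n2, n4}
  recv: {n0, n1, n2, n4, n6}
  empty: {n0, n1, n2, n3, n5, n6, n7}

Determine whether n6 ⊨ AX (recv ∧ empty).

Sat(recv ∧ empty) = {n0, n1, n2, n6}
Sat(AX (recv ∧ empty)) = {s : every successor in {n0, n1, n2, n6}} = {n6}
n6 ∈ Sat(AX (recv ∧ empty)) = {n6}, so the formula holds at n6.

Yes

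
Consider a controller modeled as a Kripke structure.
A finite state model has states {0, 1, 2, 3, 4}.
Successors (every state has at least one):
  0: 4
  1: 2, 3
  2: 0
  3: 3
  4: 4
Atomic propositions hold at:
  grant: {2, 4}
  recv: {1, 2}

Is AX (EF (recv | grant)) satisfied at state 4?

Sat(recv | grant) = {1, 2, 4}
EF (recv | grant): least fixpoint, start Z0 = {1, 2, 4}, add states with some successor in Z. Z1 = {0, 1, 2, 4}; fixed.
Sat(EF (recv | grant)) = {0, 1, 2, 4}
Sat(AX (EF (recv | grant))) = {s : every successor in {0, 1, 2, 4}} = {0, 2, 4}
4 ∈ Sat(AX (EF (recv | grant))) = {0, 2, 4}, so the formula holds at 4.

Yes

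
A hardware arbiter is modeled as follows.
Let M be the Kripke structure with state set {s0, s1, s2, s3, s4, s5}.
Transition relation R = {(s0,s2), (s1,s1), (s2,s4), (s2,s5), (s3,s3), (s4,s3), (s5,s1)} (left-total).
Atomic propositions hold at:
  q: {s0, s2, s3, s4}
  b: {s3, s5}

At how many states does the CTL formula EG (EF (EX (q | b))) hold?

Sat(q | b) = {s0, s2, s3, s4, s5}
Sat(EX (q | b)) = {s : some successor in {s0, s2, s3, s4, s5}} = {s0, s2, s3, s4}
EF (EX (q | b)): least fixpoint, start Z0 = {s0, s2, s3, s4}, add states with some successor in Z. Already a fixed point.
Sat(EF (EX (q | b))) = {s0, s2, s3, s4}
EG (EF (EX (q | b))): greatest fixpoint, start Z0 = {s0, s2, s3, s4}, keep only states in Sat with some successor in Z. Already a fixed point.
Sat(EG (EF (EX (q | b)))) = {s0, s2, s3, s4}
|Sat(EG (EF (EX (q | b))))| = |{s0, s2, s3, s4}| = 4.

4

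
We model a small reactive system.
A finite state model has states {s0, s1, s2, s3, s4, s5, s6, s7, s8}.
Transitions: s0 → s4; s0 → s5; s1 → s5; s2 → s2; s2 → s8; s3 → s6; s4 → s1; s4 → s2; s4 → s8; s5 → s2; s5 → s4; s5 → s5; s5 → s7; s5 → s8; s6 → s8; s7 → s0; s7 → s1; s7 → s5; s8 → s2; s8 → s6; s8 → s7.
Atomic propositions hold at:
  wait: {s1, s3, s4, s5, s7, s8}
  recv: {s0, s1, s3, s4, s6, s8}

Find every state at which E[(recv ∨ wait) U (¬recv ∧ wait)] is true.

Sat(recv ∨ wait) = {s0, s1, s3, s4, s5, s6, s7, s8}
Sat(¬recv) = {s2, s5, s7}
Sat(¬recv ∧ wait) = {s5, s7}
E[(recv ∨ wait) U (¬recv ∧ wait)]: least fixpoint, start Z0 = Sat((¬recv ∧ wait)) = {s5, s7}, add states in Sat(recv ∨ wait) with some successor in Z. Z1 = {s0, s1, s5, s7, s8}; Z2 = {s0, s1, s4, s5, s6, s7, s8}; Z3 = {s0, s1, s3, s4, s5, s6, s7, s8}; fixed.
Sat(E[(recv ∨ wait) U (¬recv ∧ wait)]) = {s0, s1, s3, s4, s5, s6, s7, s8}

{s0, s1, s3, s4, s5, s6, s7, s8}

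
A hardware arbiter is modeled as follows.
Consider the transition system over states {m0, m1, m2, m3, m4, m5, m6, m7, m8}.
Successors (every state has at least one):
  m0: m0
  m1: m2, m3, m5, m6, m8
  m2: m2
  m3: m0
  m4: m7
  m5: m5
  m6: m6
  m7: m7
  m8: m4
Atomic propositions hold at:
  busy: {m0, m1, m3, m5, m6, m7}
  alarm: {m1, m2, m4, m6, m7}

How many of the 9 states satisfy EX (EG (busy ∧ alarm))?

4

Sat(busy ∧ alarm) = {m1, m6, m7}
EG (busy ∧ alarm): greatest fixpoint, start Z0 = {m1, m6, m7}, keep only states in Sat with some successor in Z. Already a fixed point.
Sat(EG (busy ∧ alarm)) = {m1, m6, m7}
Sat(EX (EG (busy ∧ alarm))) = {s : some successor in {m1, m6, m7}} = {m1, m4, m6, m7}
|Sat(EX (EG (busy ∧ alarm)))| = |{m1, m4, m6, m7}| = 4.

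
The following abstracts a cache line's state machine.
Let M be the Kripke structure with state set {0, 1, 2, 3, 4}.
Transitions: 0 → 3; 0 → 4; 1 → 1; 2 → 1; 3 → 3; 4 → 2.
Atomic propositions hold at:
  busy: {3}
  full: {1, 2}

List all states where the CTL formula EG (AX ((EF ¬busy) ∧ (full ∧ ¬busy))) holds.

{1, 2, 4}

Sat(¬busy) = {0, 1, 2, 4}
EF ¬busy: least fixpoint, start Z0 = {0, 1, 2, 4}, add states with some successor in Z. Already a fixed point.
Sat(EF ¬busy) = {0, 1, 2, 4}
Sat(full ∧ ¬busy) = {1, 2}
Sat((EF ¬busy) ∧ (full ∧ ¬busy)) = {1, 2}
Sat(AX ((EF ¬busy) ∧ (full ∧ ¬busy))) = {s : every successor in {1, 2}} = {1, 2, 4}
EG (AX ((EF ¬busy) ∧ (full ∧ ¬busy))): greatest fixpoint, start Z0 = {1, 2, 4}, keep only states in Sat with some successor in Z. Already a fixed point.
Sat(EG (AX ((EF ¬busy) ∧ (full ∧ ¬busy)))) = {1, 2, 4}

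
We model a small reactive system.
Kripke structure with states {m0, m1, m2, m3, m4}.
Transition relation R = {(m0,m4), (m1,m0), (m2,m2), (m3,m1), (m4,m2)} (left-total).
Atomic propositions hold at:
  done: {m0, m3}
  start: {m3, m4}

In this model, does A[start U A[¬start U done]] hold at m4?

No

Sat(¬start) = {m0, m1, m2}
A[¬start U done]: least fixpoint, start Z0 = Sat(done) = {m0, m3}, add states in Sat(¬start) with every successor in Z. Z1 = {m0, m1, m3}; fixed.
Sat(A[¬start U done]) = {m0, m1, m3}
A[start U A[¬start U done]]: least fixpoint, start Z0 = Sat(A[¬start U done]) = {m0, m1, m3}, add states in Sat(start) with every successor in Z. Already a fixed point.
Sat(A[start U A[¬start U done]]) = {m0, m1, m3}
m4 ∉ Sat(A[start U A[¬start U done]]) = {m0, m1, m3}, so the formula does not hold at m4.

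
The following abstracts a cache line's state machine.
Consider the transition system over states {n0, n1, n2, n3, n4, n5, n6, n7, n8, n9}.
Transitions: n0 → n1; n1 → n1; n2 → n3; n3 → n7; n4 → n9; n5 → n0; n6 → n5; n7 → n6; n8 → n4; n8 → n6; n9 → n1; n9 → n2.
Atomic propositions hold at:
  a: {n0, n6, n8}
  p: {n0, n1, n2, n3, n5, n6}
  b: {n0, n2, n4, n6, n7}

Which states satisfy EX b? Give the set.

{n3, n5, n7, n8, n9}

Sat(EX b) = {s : some successor in {n0, n2, n4, n6, n7}} = {n3, n5, n7, n8, n9}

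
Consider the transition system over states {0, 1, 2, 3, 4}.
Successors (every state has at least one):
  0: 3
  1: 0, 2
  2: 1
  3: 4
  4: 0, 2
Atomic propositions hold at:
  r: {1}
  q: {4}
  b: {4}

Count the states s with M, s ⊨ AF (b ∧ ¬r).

Sat(¬r) = {0, 2, 3, 4}
Sat(b ∧ ¬r) = {4}
AF (b ∧ ¬r): least fixpoint, start Z0 = {4}, add states with every successor in Z. Z1 = {3, 4}; Z2 = {0, 3, 4}; fixed.
Sat(AF (b ∧ ¬r)) = {0, 3, 4}
|Sat(AF (b ∧ ¬r))| = |{0, 3, 4}| = 3.

3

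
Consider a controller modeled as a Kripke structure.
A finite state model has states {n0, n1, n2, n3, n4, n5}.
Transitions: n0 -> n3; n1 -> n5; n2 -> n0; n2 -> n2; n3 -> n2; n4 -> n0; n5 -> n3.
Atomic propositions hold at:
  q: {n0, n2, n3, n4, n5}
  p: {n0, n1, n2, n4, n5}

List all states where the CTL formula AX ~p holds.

Sat(~p) = {n3}
Sat(AX ~p) = {s : every successor in {n3}} = {n0, n5}

{n0, n5}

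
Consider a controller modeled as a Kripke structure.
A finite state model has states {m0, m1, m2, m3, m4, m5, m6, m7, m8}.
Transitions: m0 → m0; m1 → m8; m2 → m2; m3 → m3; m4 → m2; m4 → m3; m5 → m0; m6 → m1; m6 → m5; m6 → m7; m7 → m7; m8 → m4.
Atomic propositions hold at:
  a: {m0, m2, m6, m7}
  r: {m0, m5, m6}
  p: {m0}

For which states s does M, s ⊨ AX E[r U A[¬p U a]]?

Sat(¬p) = {m1, m2, m3, m4, m5, m6, m7, m8}
A[¬p U a]: least fixpoint, start Z0 = Sat(a) = {m0, m2, m6, m7}, add states in Sat(¬p) with every successor in Z. Z1 = {m0, m2, m5, m6, m7}; fixed.
Sat(A[¬p U a]) = {m0, m2, m5, m6, m7}
E[r U A[¬p U a]]: least fixpoint, start Z0 = Sat(A[¬p U a]) = {m0, m2, m5, m6, m7}, add states in Sat(r) with some successor in Z. Already a fixed point.
Sat(E[r U A[¬p U a]]) = {m0, m2, m5, m6, m7}
Sat(AX E[r U A[¬p U a]]) = {s : every successor in {m0, m2, m5, m6, m7}} = {m0, m2, m5, m7}

{m0, m2, m5, m7}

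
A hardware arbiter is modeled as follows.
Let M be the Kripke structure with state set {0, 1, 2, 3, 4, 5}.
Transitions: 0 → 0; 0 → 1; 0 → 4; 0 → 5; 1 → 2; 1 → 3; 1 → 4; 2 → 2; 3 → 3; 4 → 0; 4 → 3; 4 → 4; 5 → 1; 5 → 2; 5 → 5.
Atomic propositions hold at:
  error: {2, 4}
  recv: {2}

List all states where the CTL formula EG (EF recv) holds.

{0, 1, 2, 4, 5}

EF recv: least fixpoint, start Z0 = {2}, add states with some successor in Z. Z1 = {1, 2, 5}; Z2 = {0, 1, 2, 5}; Z3 = {0, 1, 2, 4, 5}; fixed.
Sat(EF recv) = {0, 1, 2, 4, 5}
EG (EF recv): greatest fixpoint, start Z0 = {0, 1, 2, 4, 5}, keep only states in Sat with some successor in Z. Already a fixed point.
Sat(EG (EF recv)) = {0, 1, 2, 4, 5}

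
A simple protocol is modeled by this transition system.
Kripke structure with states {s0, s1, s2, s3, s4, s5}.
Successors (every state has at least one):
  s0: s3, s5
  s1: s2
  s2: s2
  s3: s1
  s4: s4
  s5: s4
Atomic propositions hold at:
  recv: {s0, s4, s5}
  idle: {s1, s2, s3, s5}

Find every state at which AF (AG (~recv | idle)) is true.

Sat(~recv) = {s1, s2, s3}
Sat(~recv | idle) = {s1, s2, s3, s5}
AG (~recv | idle): greatest fixpoint, start Z0 = {s1, s2, s3, s5}, keep only states in Sat with every successor in Z. Z1 = {s1, s2, s3}; fixed.
Sat(AG (~recv | idle)) = {s1, s2, s3}
AF (AG (~recv | idle)): least fixpoint, start Z0 = {s1, s2, s3}, add states with every successor in Z. Already a fixed point.
Sat(AF (AG (~recv | idle))) = {s1, s2, s3}

{s1, s2, s3}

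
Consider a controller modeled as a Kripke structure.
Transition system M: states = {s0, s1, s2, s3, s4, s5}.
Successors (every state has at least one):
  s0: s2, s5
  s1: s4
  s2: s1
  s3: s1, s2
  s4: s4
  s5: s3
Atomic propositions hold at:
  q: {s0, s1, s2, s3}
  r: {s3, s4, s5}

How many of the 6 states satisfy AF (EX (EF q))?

EF q: least fixpoint, start Z0 = {s0, s1, s2, s3}, add states with some successor in Z. Z1 = {s0, s1, s2, s3, s5}; fixed.
Sat(EF q) = {s0, s1, s2, s3, s5}
Sat(EX (EF q)) = {s : some successor in {s0, s1, s2, s3, s5}} = {s0, s2, s3, s5}
AF (EX (EF q)): least fixpoint, start Z0 = {s0, s2, s3, s5}, add states with every successor in Z. Already a fixed point.
Sat(AF (EX (EF q))) = {s0, s2, s3, s5}
|Sat(AF (EX (EF q)))| = |{s0, s2, s3, s5}| = 4.

4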